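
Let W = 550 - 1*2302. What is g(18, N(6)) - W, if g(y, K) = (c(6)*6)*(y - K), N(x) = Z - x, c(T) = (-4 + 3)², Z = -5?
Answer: 1926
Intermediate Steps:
c(T) = 1 (c(T) = (-1)² = 1)
N(x) = -5 - x
g(y, K) = -6*K + 6*y (g(y, K) = (1*6)*(y - K) = 6*(y - K) = -6*K + 6*y)
W = -1752 (W = 550 - 2302 = -1752)
g(18, N(6)) - W = (-6*(-5 - 1*6) + 6*18) - 1*(-1752) = (-6*(-5 - 6) + 108) + 1752 = (-6*(-11) + 108) + 1752 = (66 + 108) + 1752 = 174 + 1752 = 1926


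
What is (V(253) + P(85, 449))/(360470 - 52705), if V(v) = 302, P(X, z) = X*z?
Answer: 38467/307765 ≈ 0.12499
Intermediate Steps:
(V(253) + P(85, 449))/(360470 - 52705) = (302 + 85*449)/(360470 - 52705) = (302 + 38165)/307765 = 38467*(1/307765) = 38467/307765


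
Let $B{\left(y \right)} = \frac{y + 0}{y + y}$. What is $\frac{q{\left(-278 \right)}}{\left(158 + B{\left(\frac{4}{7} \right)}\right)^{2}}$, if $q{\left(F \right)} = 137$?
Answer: $\frac{548}{100489} \approx 0.0054533$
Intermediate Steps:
$B{\left(y \right)} = \frac{1}{2}$ ($B{\left(y \right)} = \frac{y}{2 y} = y \frac{1}{2 y} = \frac{1}{2}$)
$\frac{q{\left(-278 \right)}}{\left(158 + B{\left(\frac{4}{7} \right)}\right)^{2}} = \frac{137}{\left(158 + \frac{1}{2}\right)^{2}} = \frac{137}{\left(\frac{317}{2}\right)^{2}} = \frac{137}{\frac{100489}{4}} = 137 \cdot \frac{4}{100489} = \frac{548}{100489}$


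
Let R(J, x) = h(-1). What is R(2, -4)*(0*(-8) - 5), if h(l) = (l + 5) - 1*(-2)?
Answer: -30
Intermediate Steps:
h(l) = 7 + l (h(l) = (5 + l) + 2 = 7 + l)
R(J, x) = 6 (R(J, x) = 7 - 1 = 6)
R(2, -4)*(0*(-8) - 5) = 6*(0*(-8) - 5) = 6*(0 - 5) = 6*(-5) = -30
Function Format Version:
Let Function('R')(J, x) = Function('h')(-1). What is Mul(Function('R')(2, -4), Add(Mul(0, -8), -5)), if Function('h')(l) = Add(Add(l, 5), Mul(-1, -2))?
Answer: -30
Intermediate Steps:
Function('h')(l) = Add(7, l) (Function('h')(l) = Add(Add(5, l), 2) = Add(7, l))
Function('R')(J, x) = 6 (Function('R')(J, x) = Add(7, -1) = 6)
Mul(Function('R')(2, -4), Add(Mul(0, -8), -5)) = Mul(6, Add(Mul(0, -8), -5)) = Mul(6, Add(0, -5)) = Mul(6, -5) = -30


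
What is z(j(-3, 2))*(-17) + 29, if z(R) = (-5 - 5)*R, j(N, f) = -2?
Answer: -311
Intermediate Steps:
z(R) = -10*R
z(j(-3, 2))*(-17) + 29 = -10*(-2)*(-17) + 29 = 20*(-17) + 29 = -340 + 29 = -311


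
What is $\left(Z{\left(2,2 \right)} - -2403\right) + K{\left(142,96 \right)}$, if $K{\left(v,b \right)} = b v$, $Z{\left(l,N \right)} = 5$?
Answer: $16040$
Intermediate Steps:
$\left(Z{\left(2,2 \right)} - -2403\right) + K{\left(142,96 \right)} = \left(5 - -2403\right) + 96 \cdot 142 = \left(5 + 2403\right) + 13632 = 2408 + 13632 = 16040$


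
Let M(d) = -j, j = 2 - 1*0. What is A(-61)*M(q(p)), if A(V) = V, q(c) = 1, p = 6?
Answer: 122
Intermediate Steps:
j = 2 (j = 2 + 0 = 2)
M(d) = -2 (M(d) = -1*2 = -2)
A(-61)*M(q(p)) = -61*(-2) = 122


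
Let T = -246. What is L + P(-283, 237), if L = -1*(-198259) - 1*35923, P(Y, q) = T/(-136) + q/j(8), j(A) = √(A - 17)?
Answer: 11038971/68 - 79*I ≈ 1.6234e+5 - 79.0*I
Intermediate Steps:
j(A) = √(-17 + A)
P(Y, q) = 123/68 - I*q/3 (P(Y, q) = -246/(-136) + q/(√(-17 + 8)) = -246*(-1/136) + q/(√(-9)) = 123/68 + q/((3*I)) = 123/68 + q*(-I/3) = 123/68 - I*q/3)
L = 162336 (L = 198259 - 35923 = 162336)
L + P(-283, 237) = 162336 + (123/68 - ⅓*I*237) = 162336 + (123/68 - 79*I) = 11038971/68 - 79*I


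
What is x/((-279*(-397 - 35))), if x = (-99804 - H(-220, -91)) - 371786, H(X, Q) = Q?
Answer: -471499/120528 ≈ -3.9119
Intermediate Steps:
x = -471499 (x = (-99804 - 1*(-91)) - 371786 = (-99804 + 91) - 371786 = -99713 - 371786 = -471499)
x/((-279*(-397 - 35))) = -471499*(-1/(279*(-397 - 35))) = -471499/((-279*(-432))) = -471499/120528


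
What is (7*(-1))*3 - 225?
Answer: -246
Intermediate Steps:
(7*(-1))*3 - 225 = -7*3 - 225 = -21 - 225 = -246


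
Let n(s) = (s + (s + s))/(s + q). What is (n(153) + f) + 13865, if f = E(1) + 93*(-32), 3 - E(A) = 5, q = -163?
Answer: 108411/10 ≈ 10841.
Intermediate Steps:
E(A) = -2 (E(A) = 3 - 1*5 = 3 - 5 = -2)
f = -2978 (f = -2 + 93*(-32) = -2 - 2976 = -2978)
n(s) = 3*s/(-163 + s) (n(s) = (s + (s + s))/(s - 163) = (s + 2*s)/(-163 + s) = (3*s)/(-163 + s) = 3*s/(-163 + s))
(n(153) + f) + 13865 = (3*153/(-163 + 153) - 2978) + 13865 = (3*153/(-10) - 2978) + 13865 = (3*153*(-⅒) - 2978) + 13865 = (-459/10 - 2978) + 13865 = -30239/10 + 13865 = 108411/10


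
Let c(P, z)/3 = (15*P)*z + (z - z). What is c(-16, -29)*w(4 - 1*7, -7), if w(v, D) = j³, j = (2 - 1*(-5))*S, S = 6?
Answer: 1546957440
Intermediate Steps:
c(P, z) = 45*P*z (c(P, z) = 3*((15*P)*z + (z - z)) = 3*(15*P*z + 0) = 3*(15*P*z) = 45*P*z)
j = 42 (j = (2 - 1*(-5))*6 = (2 + 5)*6 = 7*6 = 42)
w(v, D) = 74088 (w(v, D) = 42³ = 74088)
c(-16, -29)*w(4 - 1*7, -7) = (45*(-16)*(-29))*74088 = 20880*74088 = 1546957440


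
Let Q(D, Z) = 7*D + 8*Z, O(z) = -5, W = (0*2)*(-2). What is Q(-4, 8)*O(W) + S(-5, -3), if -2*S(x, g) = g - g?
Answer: -180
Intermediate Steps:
W = 0 (W = 0*(-2) = 0)
S(x, g) = 0 (S(x, g) = -(g - g)/2 = -½*0 = 0)
Q(-4, 8)*O(W) + S(-5, -3) = (7*(-4) + 8*8)*(-5) + 0 = (-28 + 64)*(-5) + 0 = 36*(-5) + 0 = -180 + 0 = -180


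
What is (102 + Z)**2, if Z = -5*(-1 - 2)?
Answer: 13689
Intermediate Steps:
Z = 15 (Z = -5*(-3) = 15)
(102 + Z)**2 = (102 + 15)**2 = 117**2 = 13689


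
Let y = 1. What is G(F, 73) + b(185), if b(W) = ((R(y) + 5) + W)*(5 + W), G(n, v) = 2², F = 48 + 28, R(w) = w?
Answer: 36294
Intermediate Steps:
F = 76
G(n, v) = 4
b(W) = (5 + W)*(6 + W) (b(W) = ((1 + 5) + W)*(5 + W) = (6 + W)*(5 + W) = (5 + W)*(6 + W))
G(F, 73) + b(185) = 4 + (30 + 185² + 11*185) = 4 + (30 + 34225 + 2035) = 4 + 36290 = 36294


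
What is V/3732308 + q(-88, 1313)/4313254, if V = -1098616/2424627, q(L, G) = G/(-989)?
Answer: -46540503465259/108436062720799730466 ≈ -4.2920e-7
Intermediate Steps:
q(L, G) = -G/989 (q(L, G) = G*(-1/989) = -G/989)
V = -12344/27243 (V = -1098616*1/2424627 = -12344/27243 ≈ -0.45311)
V/3732308 + q(-88, 1313)/4313254 = -12344/27243/3732308 - 1/989*1313/4313254 = -12344/27243*1/3732308 - 1313/989*1/4313254 = -3086/25419816711 - 1313/4265808206 = -46540503465259/108436062720799730466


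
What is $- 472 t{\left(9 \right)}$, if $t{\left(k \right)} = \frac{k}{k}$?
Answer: $-472$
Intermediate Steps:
$t{\left(k \right)} = 1$
$- 472 t{\left(9 \right)} = \left(-472\right) 1 = -472$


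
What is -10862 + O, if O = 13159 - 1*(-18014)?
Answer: 20311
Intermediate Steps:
O = 31173 (O = 13159 + 18014 = 31173)
-10862 + O = -10862 + 31173 = 20311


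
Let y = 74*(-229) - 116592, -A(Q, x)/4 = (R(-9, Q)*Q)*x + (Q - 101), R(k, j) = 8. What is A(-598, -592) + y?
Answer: -11459254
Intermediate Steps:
A(Q, x) = 404 - 4*Q - 32*Q*x (A(Q, x) = -4*((8*Q)*x + (Q - 101)) = -4*(8*Q*x + (-101 + Q)) = -4*(-101 + Q + 8*Q*x) = 404 - 4*Q - 32*Q*x)
y = -133538 (y = -16946 - 116592 = -133538)
A(-598, -592) + y = (404 - 4*(-598) - 32*(-598)*(-592)) - 133538 = (404 + 2392 - 11328512) - 133538 = -11325716 - 133538 = -11459254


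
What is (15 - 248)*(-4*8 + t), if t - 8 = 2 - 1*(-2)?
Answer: 4660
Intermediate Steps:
t = 12 (t = 8 + (2 - 1*(-2)) = 8 + (2 + 2) = 8 + 4 = 12)
(15 - 248)*(-4*8 + t) = (15 - 248)*(-4*8 + 12) = -233*(-32 + 12) = -233*(-20) = 4660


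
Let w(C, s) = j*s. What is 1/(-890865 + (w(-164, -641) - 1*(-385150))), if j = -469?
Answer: -1/205086 ≈ -4.8760e-6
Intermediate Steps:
w(C, s) = -469*s
1/(-890865 + (w(-164, -641) - 1*(-385150))) = 1/(-890865 + (-469*(-641) - 1*(-385150))) = 1/(-890865 + (300629 + 385150)) = 1/(-890865 + 685779) = 1/(-205086) = -1/205086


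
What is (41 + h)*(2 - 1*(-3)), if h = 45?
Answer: 430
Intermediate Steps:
(41 + h)*(2 - 1*(-3)) = (41 + 45)*(2 - 1*(-3)) = 86*(2 + 3) = 86*5 = 430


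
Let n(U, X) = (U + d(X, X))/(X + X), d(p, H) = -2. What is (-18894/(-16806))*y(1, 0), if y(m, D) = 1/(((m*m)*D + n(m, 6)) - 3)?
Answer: -37788/103637 ≈ -0.36462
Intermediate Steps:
n(U, X) = (-2 + U)/(2*X) (n(U, X) = (U - 2)/(X + X) = (-2 + U)/((2*X)) = (-2 + U)*(1/(2*X)) = (-2 + U)/(2*X))
y(m, D) = 1/(-19/6 + m/12 + D*m**2) (y(m, D) = 1/(((m*m)*D + (1/2)*(-2 + m)/6) - 3) = 1/((m**2*D + (1/2)*(1/6)*(-2 + m)) - 3) = 1/((D*m**2 + (-1/6 + m/12)) - 3) = 1/((-1/6 + m/12 + D*m**2) - 3) = 1/(-19/6 + m/12 + D*m**2))
(-18894/(-16806))*y(1, 0) = (-18894/(-16806))*(12/(-38 + 1 + 12*0*1**2)) = (-18894*(-1/16806))*(12/(-38 + 1 + 12*0*1)) = 3149*(12/(-38 + 1 + 0))/2801 = 3149*(12/(-37))/2801 = 3149*(12*(-1/37))/2801 = (3149/2801)*(-12/37) = -37788/103637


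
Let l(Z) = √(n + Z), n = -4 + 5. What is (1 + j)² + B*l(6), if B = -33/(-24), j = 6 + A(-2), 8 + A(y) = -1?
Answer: 4 + 11*√7/8 ≈ 7.6379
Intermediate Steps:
n = 1
A(y) = -9 (A(y) = -8 - 1 = -9)
j = -3 (j = 6 - 9 = -3)
l(Z) = √(1 + Z)
B = 11/8 (B = -33*(-1/24) = 11/8 ≈ 1.3750)
(1 + j)² + B*l(6) = (1 - 3)² + 11*√(1 + 6)/8 = (-2)² + 11*√7/8 = 4 + 11*√7/8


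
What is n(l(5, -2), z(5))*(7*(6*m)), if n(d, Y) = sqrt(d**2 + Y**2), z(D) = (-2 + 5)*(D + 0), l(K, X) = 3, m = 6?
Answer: 756*sqrt(26) ≈ 3854.9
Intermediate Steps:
z(D) = 3*D
n(d, Y) = sqrt(Y**2 + d**2)
n(l(5, -2), z(5))*(7*(6*m)) = sqrt((3*5)**2 + 3**2)*(7*(6*6)) = sqrt(15**2 + 9)*(7*36) = sqrt(225 + 9)*252 = sqrt(234)*252 = (3*sqrt(26))*252 = 756*sqrt(26)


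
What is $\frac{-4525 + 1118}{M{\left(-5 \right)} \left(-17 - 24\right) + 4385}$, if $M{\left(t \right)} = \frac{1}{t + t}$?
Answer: $- \frac{34070}{43891} \approx -0.77624$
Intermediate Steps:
$M{\left(t \right)} = \frac{1}{2 t}$
$\frac{-4525 + 1118}{M{\left(-5 \right)} \left(-17 - 24\right) + 4385} = \frac{-4525 + 1118}{\frac{1}{2 \left(-5\right)} \left(-17 - 24\right) + 4385} = - \frac{3407}{\frac{1}{2} \left(- \frac{1}{5}\right) \left(-41\right) + 4385} = - \frac{3407}{\left(- \frac{1}{10}\right) \left(-41\right) + 4385} = - \frac{3407}{\frac{41}{10} + 4385} = - \frac{3407}{\frac{43891}{10}} = \left(-3407\right) \frac{10}{43891} = - \frac{34070}{43891}$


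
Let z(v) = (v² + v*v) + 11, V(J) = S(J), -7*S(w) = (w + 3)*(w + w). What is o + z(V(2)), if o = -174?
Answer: -7187/49 ≈ -146.67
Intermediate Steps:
S(w) = -2*w*(3 + w)/7 (S(w) = -(w + 3)*(w + w)/7 = -(3 + w)*2*w/7 = -2*w*(3 + w)/7)
V(J) = -2*J*(3 + J)/7
z(v) = 11 + 2*v² (z(v) = (v² + v²) + 11 = 2*v² + 11 = 11 + 2*v²)
o + z(V(2)) = -174 + (11 + 2*(-2/7*2*(3 + 2))²) = -174 + (11 + 2*(-2/7*2*5)²) = -174 + (11 + 2*(-20/7)²) = -174 + (11 + 2*(400/49)) = -174 + (11 + 800/49) = -174 + 1339/49 = -7187/49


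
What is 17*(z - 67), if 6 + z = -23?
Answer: -1632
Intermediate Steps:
z = -29 (z = -6 - 23 = -29)
17*(z - 67) = 17*(-29 - 67) = 17*(-96) = -1632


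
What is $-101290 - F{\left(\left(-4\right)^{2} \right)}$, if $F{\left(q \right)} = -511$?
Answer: $-100779$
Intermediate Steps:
$-101290 - F{\left(\left(-4\right)^{2} \right)} = -101290 - -511 = -101290 + 511 = -100779$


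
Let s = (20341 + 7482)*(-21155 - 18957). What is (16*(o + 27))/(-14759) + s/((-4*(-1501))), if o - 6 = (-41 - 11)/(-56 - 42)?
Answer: -201776868997692/1085509691 ≈ -1.8588e+5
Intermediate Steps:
s = -1116036176 (s = 27823*(-40112) = -1116036176)
o = 320/49 (o = 6 + (-41 - 11)/(-56 - 42) = 6 - 52/(-98) = 6 - 52*(-1/98) = 6 + 26/49 = 320/49 ≈ 6.5306)
(16*(o + 27))/(-14759) + s/((-4*(-1501))) = (16*(320/49 + 27))/(-14759) - 1116036176/((-4*(-1501))) = (16*(1643/49))*(-1/14759) - 1116036176/6004 = (26288/49)*(-1/14759) - 1116036176*1/6004 = -26288/723191 - 279009044/1501 = -201776868997692/1085509691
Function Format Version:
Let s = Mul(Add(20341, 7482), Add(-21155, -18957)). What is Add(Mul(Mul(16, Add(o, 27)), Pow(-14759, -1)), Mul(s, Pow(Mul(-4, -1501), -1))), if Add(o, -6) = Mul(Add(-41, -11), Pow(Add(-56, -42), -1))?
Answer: Rational(-201776868997692, 1085509691) ≈ -1.8588e+5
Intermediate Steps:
s = -1116036176 (s = Mul(27823, -40112) = -1116036176)
o = Rational(320, 49) (o = Add(6, Mul(Add(-41, -11), Pow(Add(-56, -42), -1))) = Add(6, Mul(-52, Pow(-98, -1))) = Add(6, Mul(-52, Rational(-1, 98))) = Add(6, Rational(26, 49)) = Rational(320, 49) ≈ 6.5306)
Add(Mul(Mul(16, Add(o, 27)), Pow(-14759, -1)), Mul(s, Pow(Mul(-4, -1501), -1))) = Add(Mul(Mul(16, Add(Rational(320, 49), 27)), Pow(-14759, -1)), Mul(-1116036176, Pow(Mul(-4, -1501), -1))) = Add(Mul(Mul(16, Rational(1643, 49)), Rational(-1, 14759)), Mul(-1116036176, Pow(6004, -1))) = Add(Mul(Rational(26288, 49), Rational(-1, 14759)), Mul(-1116036176, Rational(1, 6004))) = Add(Rational(-26288, 723191), Rational(-279009044, 1501)) = Rational(-201776868997692, 1085509691)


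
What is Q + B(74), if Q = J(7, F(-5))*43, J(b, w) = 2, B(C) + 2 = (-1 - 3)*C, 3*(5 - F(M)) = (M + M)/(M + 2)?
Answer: -212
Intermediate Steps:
F(M) = 5 - 2*M/(3*(2 + M)) (F(M) = 5 - (M + M)/(3*(M + 2)) = 5 - 2*M/(3*(2 + M)))
B(C) = -2 - 4*C (B(C) = -2 + (-1 - 3)*C = -2 - 4*C)
Q = 86 (Q = 2*43 = 86)
Q + B(74) = 86 + (-2 - 4*74) = 86 + (-2 - 296) = 86 - 298 = -212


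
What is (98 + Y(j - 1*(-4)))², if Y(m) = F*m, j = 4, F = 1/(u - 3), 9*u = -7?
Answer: 2656900/289 ≈ 9193.4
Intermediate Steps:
u = -7/9 (u = (⅑)*(-7) = -7/9 ≈ -0.77778)
F = -9/34 (F = 1/(-7/9 - 3) = 1/(-34/9) = -9/34 ≈ -0.26471)
Y(m) = -9*m/34
(98 + Y(j - 1*(-4)))² = (98 - 9*(4 - 1*(-4))/34)² = (98 - 9*(4 + 4)/34)² = (98 - 9/34*8)² = (98 - 36/17)² = (1630/17)² = 2656900/289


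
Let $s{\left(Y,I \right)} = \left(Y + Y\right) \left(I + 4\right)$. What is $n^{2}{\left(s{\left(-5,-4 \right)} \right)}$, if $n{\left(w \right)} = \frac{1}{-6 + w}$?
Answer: $\frac{1}{36} \approx 0.027778$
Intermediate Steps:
$s{\left(Y,I \right)} = 2 Y \left(4 + I\right)$
$n^{2}{\left(s{\left(-5,-4 \right)} \right)} = \left(\frac{1}{-6 + 2 \left(-5\right) \left(4 - 4\right)}\right)^{2} = \left(\frac{1}{-6 + 2 \left(-5\right) 0}\right)^{2} = \left(\frac{1}{-6 + 0}\right)^{2} = \left(\frac{1}{-6}\right)^{2} = \left(- \frac{1}{6}\right)^{2} = \frac{1}{36}$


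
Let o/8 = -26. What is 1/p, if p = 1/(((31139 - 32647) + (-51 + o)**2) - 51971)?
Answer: 13602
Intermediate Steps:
o = -208 (o = 8*(-26) = -208)
p = 1/13602 (p = 1/(((31139 - 32647) + (-51 - 208)**2) - 51971) = 1/((-1508 + (-259)**2) - 51971) = 1/((-1508 + 67081) - 51971) = 1/(65573 - 51971) = 1/13602 ≈ 7.3519e-5)
1/p = 1/(1/13602) = 13602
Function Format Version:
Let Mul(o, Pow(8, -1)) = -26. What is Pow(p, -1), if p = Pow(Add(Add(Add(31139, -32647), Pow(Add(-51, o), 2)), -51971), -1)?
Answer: 13602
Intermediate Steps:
o = -208 (o = Mul(8, -26) = -208)
p = Rational(1, 13602) (p = Pow(Add(Add(Add(31139, -32647), Pow(Add(-51, -208), 2)), -51971), -1) = Pow(Add(Add(-1508, Pow(-259, 2)), -51971), -1) = Pow(Add(Add(-1508, 67081), -51971), -1) = Pow(Add(65573, -51971), -1) = Pow(13602, -1) = Rational(1, 13602) ≈ 7.3519e-5)
Pow(p, -1) = Pow(Rational(1, 13602), -1) = 13602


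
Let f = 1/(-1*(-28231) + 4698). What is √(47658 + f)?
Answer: √51676476888907/32929 ≈ 218.31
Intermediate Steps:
f = 1/32929 (f = 1/(28231 + 4698) = 1/32929 ≈ 3.0368e-5)
√(47658 + f) = √(47658 + 1/32929) = √(1569330283/32929) = √51676476888907/32929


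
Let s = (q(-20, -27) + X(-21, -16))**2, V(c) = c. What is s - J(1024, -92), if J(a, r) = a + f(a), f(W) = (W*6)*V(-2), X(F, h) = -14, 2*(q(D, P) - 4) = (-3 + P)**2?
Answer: 204864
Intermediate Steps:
q(D, P) = 4 + (-3 + P)**2/2
f(W) = -12*W (f(W) = (W*6)*(-2) = (6*W)*(-2) = -12*W)
s = 193600 (s = ((4 + (-3 - 27)**2/2) - 14)**2 = ((4 + (1/2)*(-30)**2) - 14)**2 = ((4 + (1/2)*900) - 14)**2 = ((4 + 450) - 14)**2 = (454 - 14)**2 = 440**2 = 193600)
J(a, r) = -11*a (J(a, r) = a - 12*a = -11*a)
s - J(1024, -92) = 193600 - (-11)*1024 = 193600 - 1*(-11264) = 193600 + 11264 = 204864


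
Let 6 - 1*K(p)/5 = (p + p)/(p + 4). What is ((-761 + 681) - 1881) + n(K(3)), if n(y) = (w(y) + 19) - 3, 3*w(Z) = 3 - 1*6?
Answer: -1946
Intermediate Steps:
w(Z) = -1 (w(Z) = (3 - 1*6)/3 = (3 - 6)/3 = (⅓)*(-3) = -1)
K(p) = 30 - 10*p/(4 + p) (K(p) = 30 - 5*(p + p)/(p + 4) = 30 - 5*2*p/(4 + p) = 30 - 10*p/(4 + p))
n(y) = 15 (n(y) = (-1 + 19) - 3 = 18 - 3 = 15)
((-761 + 681) - 1881) + n(K(3)) = ((-761 + 681) - 1881) + 15 = (-80 - 1881) + 15 = -1961 + 15 = -1946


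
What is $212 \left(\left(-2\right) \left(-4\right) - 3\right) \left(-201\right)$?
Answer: $-213060$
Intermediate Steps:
$212 \left(\left(-2\right) \left(-4\right) - 3\right) \left(-201\right) = 212 \left(8 - 3\right) \left(-201\right) = 212 \cdot 5 \left(-201\right) = 1060 \left(-201\right) = -213060$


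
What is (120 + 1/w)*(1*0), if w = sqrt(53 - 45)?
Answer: 0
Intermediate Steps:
w = 2*sqrt(2) (w = sqrt(8) = 2*sqrt(2) ≈ 2.8284)
(120 + 1/w)*(1*0) = (120 + 1/(2*sqrt(2)))*(1*0) = (120 + sqrt(2)/4)*0 = 0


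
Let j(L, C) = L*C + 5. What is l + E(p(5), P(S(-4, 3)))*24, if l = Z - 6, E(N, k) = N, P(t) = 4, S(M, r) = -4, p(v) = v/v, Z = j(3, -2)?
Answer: 17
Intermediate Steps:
j(L, C) = 5 + C*L (j(L, C) = C*L + 5 = 5 + C*L)
Z = -1 (Z = 5 - 2*3 = 5 - 6 = -1)
p(v) = 1
l = -7 (l = -1 - 6 = -7)
l + E(p(5), P(S(-4, 3)))*24 = -7 + 1*24 = -7 + 24 = 17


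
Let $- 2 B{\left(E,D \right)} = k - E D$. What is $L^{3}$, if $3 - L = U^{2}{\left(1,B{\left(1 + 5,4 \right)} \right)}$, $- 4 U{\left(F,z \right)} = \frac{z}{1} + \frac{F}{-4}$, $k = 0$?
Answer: $- \frac{2992209121}{16777216} \approx -178.35$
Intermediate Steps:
$B{\left(E,D \right)} = \frac{D E}{2}$ ($B{\left(E,D \right)} = - \frac{0 - E D}{2} = - \frac{0 - D E}{2} = - \frac{\left(-1\right) D E}{2} = \frac{D E}{2}$)
$U{\left(F,z \right)} = - \frac{z}{4} + \frac{F}{16}$ ($U{\left(F,z \right)} = - \frac{\frac{z}{1} + \frac{F}{-4}}{4} = - \frac{z 1 + F \left(- \frac{1}{4}\right)}{4} = - \frac{z - \frac{F}{4}}{4} = - \frac{z}{4} + \frac{F}{16}$)
$L = - \frac{1441}{256}$ ($L = 3 - \left(- \frac{\frac{1}{2} \cdot 4 \left(1 + 5\right)}{4} + \frac{1}{16} \cdot 1\right)^{2} = 3 - \left(- \frac{\frac{1}{2} \cdot 4 \cdot 6}{4} + \frac{1}{16}\right)^{2} = 3 - \left(\left(- \frac{1}{4}\right) 12 + \frac{1}{16}\right)^{2} = 3 - \left(-3 + \frac{1}{16}\right)^{2} = 3 - \left(- \frac{47}{16}\right)^{2} = 3 - \frac{2209}{256} = - \frac{1441}{256} \approx -5.6289$)
$L^{3} = \left(- \frac{1441}{256}\right)^{3} = - \frac{2992209121}{16777216}$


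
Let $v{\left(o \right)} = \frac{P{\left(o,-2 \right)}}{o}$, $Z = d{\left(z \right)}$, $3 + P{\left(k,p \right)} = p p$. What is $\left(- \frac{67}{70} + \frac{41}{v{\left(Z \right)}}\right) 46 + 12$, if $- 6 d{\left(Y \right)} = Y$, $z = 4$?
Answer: $- \frac{135383}{105} \approx -1289.4$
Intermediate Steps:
$P{\left(k,p \right)} = -3 + p^{2}$ ($P{\left(k,p \right)} = -3 + p p = -3 + p^{2}$)
$d{\left(Y \right)} = - \frac{Y}{6}$
$Z = - \frac{2}{3}$ ($Z = \left(- \frac{1}{6}\right) 4 = - \frac{2}{3} \approx -0.66667$)
$v{\left(o \right)} = \frac{1}{o}$ ($v{\left(o \right)} = \frac{-3 + \left(-2\right)^{2}}{o} = \frac{-3 + 4}{o} = 1 \frac{1}{o} = \frac{1}{o}$)
$\left(- \frac{67}{70} + \frac{41}{v{\left(Z \right)}}\right) 46 + 12 = \left(- \frac{67}{70} + \frac{41}{\frac{1}{- \frac{2}{3}}}\right) 46 + 12 = \left(\left(-67\right) \frac{1}{70} + \frac{41}{- \frac{3}{2}}\right) 46 + 12 = \left(- \frac{67}{70} + 41 \left(- \frac{2}{3}\right)\right) 46 + 12 = \left(- \frac{67}{70} - \frac{82}{3}\right) 46 + 12 = \left(- \frac{5941}{210}\right) 46 + 12 = - \frac{136643}{105} + 12 = - \frac{135383}{105}$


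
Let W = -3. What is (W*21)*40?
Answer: -2520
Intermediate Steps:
(W*21)*40 = -3*21*40 = -63*40 = -2520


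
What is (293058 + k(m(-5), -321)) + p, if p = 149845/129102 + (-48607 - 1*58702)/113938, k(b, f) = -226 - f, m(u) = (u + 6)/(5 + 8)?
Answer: 1078043382180880/3677405919 ≈ 2.9315e+5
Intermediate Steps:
m(u) = 6/13 + u/13 (m(u) = (6 + u)/13 = (6 + u)*(1/13) = 6/13 + u/13)
p = 804808273/3677405919 (p = 149845*(1/129102) + (-48607 - 58702)*(1/113938) = 149845/129102 - 107309*1/113938 = 149845/129102 - 107309/113938 = 804808273/3677405919 ≈ 0.21885)
(293058 + k(m(-5), -321)) + p = (293058 + (-226 - 1*(-321))) + 804808273/3677405919 = (293058 + (-226 + 321)) + 804808273/3677405919 = (293058 + 95) + 804808273/3677405919 = 293153 + 804808273/3677405919 = 1078043382180880/3677405919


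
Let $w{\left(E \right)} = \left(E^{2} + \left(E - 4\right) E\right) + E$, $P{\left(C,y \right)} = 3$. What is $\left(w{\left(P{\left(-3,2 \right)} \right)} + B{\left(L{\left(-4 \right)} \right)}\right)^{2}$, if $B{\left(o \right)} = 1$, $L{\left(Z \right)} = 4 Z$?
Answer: $100$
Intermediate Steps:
$w{\left(E \right)} = E + E^{2} + E \left(-4 + E\right)$ ($w{\left(E \right)} = \left(E^{2} + \left(-4 + E\right) E\right) + E = \left(E^{2} + E \left(-4 + E\right)\right) + E = E + E^{2} + E \left(-4 + E\right)$)
$\left(w{\left(P{\left(-3,2 \right)} \right)} + B{\left(L{\left(-4 \right)} \right)}\right)^{2} = \left(3 \left(-3 + 2 \cdot 3\right) + 1\right)^{2} = \left(3 \left(-3 + 6\right) + 1\right)^{2} = \left(3 \cdot 3 + 1\right)^{2} = \left(9 + 1\right)^{2} = 10^{2} = 100$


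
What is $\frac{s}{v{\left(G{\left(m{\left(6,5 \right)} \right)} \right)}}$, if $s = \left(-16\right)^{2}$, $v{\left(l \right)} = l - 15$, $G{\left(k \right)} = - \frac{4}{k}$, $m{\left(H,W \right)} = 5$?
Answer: $- \frac{1280}{79} \approx -16.203$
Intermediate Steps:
$v{\left(l \right)} = -15 + l$ ($v{\left(l \right)} = l - 15 = -15 + l$)
$s = 256$
$\frac{s}{v{\left(G{\left(m{\left(6,5 \right)} \right)} \right)}} = \frac{256}{-15 - \frac{4}{5}} = \frac{256}{- \frac{79}{5}} = 256 \left(- \frac{5}{79}\right) = - \frac{1280}{79}$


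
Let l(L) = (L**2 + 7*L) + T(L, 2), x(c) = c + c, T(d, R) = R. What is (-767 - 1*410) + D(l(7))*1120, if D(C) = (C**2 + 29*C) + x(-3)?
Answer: 14440103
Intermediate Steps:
x(c) = 2*c
l(L) = 2 + L**2 + 7*L (l(L) = (L**2 + 7*L) + 2 = 2 + L**2 + 7*L)
D(C) = -6 + C**2 + 29*C (D(C) = (C**2 + 29*C) + 2*(-3) = (C**2 + 29*C) - 6 = -6 + C**2 + 29*C)
(-767 - 1*410) + D(l(7))*1120 = (-767 - 1*410) + (-6 + (2 + 7**2 + 7*7)**2 + 29*(2 + 7**2 + 7*7))*1120 = (-767 - 410) + (-6 + (2 + 49 + 49)**2 + 29*(2 + 49 + 49))*1120 = -1177 + (-6 + 100**2 + 29*100)*1120 = -1177 + (-6 + 10000 + 2900)*1120 = -1177 + 12894*1120 = -1177 + 14441280 = 14440103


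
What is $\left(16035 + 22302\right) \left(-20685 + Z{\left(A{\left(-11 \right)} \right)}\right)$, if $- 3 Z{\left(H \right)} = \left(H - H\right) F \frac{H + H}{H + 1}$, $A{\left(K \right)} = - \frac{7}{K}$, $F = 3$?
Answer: $-793000845$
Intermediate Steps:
$Z{\left(H \right)} = 0$ ($Z{\left(H \right)} = - \frac{\left(H - H\right) 3 \frac{H + H}{H + 1}}{3} = - \frac{0 \cdot 3 \frac{2 H}{1 + H}}{3} = - \frac{0 \frac{2 H}{1 + H}}{3} = \left(- \frac{1}{3}\right) 0 = 0$)
$\left(16035 + 22302\right) \left(-20685 + Z{\left(A{\left(-11 \right)} \right)}\right) = \left(16035 + 22302\right) \left(-20685 + 0\right) = 38337 \left(-20685\right) = -793000845$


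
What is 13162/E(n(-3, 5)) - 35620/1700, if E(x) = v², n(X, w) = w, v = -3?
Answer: 1102741/765 ≈ 1441.5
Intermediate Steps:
E(x) = 9 (E(x) = (-3)² = 9)
13162/E(n(-3, 5)) - 35620/1700 = 13162/9 - 35620/1700 = 13162*(⅑) - 35620*1/1700 = 13162/9 - 1781/85 = 1102741/765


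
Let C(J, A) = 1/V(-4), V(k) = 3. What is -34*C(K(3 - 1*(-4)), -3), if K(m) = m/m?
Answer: -34/3 ≈ -11.333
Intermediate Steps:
K(m) = 1
C(J, A) = 1/3
-34*C(K(3 - 1*(-4)), -3) = -34*1/3 = -34/3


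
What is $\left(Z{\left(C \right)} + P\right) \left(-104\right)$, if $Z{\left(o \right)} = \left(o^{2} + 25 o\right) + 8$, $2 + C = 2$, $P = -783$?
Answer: $80600$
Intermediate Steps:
$C = 0$ ($C = -2 + 2 = 0$)
$Z{\left(o \right)} = 8 + o^{2} + 25 o$
$\left(Z{\left(C \right)} + P\right) \left(-104\right) = \left(\left(8 + 0^{2} + 25 \cdot 0\right) - 783\right) \left(-104\right) = \left(\left(8 + 0 + 0\right) - 783\right) \left(-104\right) = \left(8 - 783\right) \left(-104\right) = \left(-775\right) \left(-104\right) = 80600$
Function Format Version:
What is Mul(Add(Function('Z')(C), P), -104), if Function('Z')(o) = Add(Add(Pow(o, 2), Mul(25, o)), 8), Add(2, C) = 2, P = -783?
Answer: 80600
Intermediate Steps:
C = 0 (C = Add(-2, 2) = 0)
Function('Z')(o) = Add(8, Pow(o, 2), Mul(25, o))
Mul(Add(Function('Z')(C), P), -104) = Mul(Add(Add(8, Pow(0, 2), Mul(25, 0)), -783), -104) = Mul(Add(Add(8, 0, 0), -783), -104) = Mul(Add(8, -783), -104) = Mul(-775, -104) = 80600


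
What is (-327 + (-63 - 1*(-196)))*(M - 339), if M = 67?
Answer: 52768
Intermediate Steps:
(-327 + (-63 - 1*(-196)))*(M - 339) = (-327 + (-63 - 1*(-196)))*(67 - 339) = (-327 + (-63 + 196))*(-272) = (-327 + 133)*(-272) = -194*(-272) = 52768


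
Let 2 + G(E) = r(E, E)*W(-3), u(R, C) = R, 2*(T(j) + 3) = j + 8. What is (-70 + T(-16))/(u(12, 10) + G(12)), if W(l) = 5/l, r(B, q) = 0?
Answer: -77/10 ≈ -7.7000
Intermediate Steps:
T(j) = 1 + j/2 (T(j) = -3 + (j + 8)/2 = -3 + (8 + j)/2 = -3 + (4 + j/2) = 1 + j/2)
G(E) = -2 (G(E) = -2 + 0*(5/(-3)) = -2 + 0*(5*(-⅓)) = -2 + 0*(-5/3) = -2 + 0 = -2)
(-70 + T(-16))/(u(12, 10) + G(12)) = (-70 + (1 + (½)*(-16)))/(12 - 2) = (-70 + (1 - 8))/10 = (-70 - 7)*(⅒) = -77*⅒ = -77/10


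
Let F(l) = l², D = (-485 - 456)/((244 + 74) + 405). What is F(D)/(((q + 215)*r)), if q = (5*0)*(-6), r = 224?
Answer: 885481/25174628640 ≈ 3.5174e-5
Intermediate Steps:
q = 0 (q = 0*(-6) = 0)
D = -941/723 (D = -941/(318 + 405) = -941/723 ≈ -1.3015)
F(D)/(((q + 215)*r)) = (-941/723)²/(((0 + 215)*224)) = 885481/(522729*((215*224))) = (885481/522729)/48160 = (885481/522729)*(1/48160) = 885481/25174628640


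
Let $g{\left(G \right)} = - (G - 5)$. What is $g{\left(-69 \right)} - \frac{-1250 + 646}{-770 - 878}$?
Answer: $\frac{30337}{412} \approx 73.634$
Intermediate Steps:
$g{\left(G \right)} = 5 - G$ ($g{\left(G \right)} = - (-5 + G) = 5 - G$)
$g{\left(-69 \right)} - \frac{-1250 + 646}{-770 - 878} = \left(5 - -69\right) - \frac{-1250 + 646}{-770 - 878} = \left(5 + 69\right) - - \frac{604}{-1648} = 74 - \left(-604\right) \left(- \frac{1}{1648}\right) = 74 - \frac{151}{412} = \frac{30337}{412}$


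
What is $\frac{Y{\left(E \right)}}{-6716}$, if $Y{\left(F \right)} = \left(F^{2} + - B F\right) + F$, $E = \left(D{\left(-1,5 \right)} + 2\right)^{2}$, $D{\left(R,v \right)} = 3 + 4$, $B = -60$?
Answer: $- \frac{5751}{3358} \approx -1.7126$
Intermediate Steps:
$D{\left(R,v \right)} = 7$
$E = 81$ ($E = \left(7 + 2\right)^{2} = 9^{2} = 81$)
$Y{\left(F \right)} = F^{2} + 61 F$ ($Y{\left(F \right)} = \left(F^{2} + \left(-1\right) \left(-60\right) F\right) + F = \left(F^{2} + 60 F\right) + F = F^{2} + 61 F$)
$\frac{Y{\left(E \right)}}{-6716} = \frac{81 \left(61 + 81\right)}{-6716} = 81 \cdot 142 \left(- \frac{1}{6716}\right) = 11502 \left(- \frac{1}{6716}\right) = - \frac{5751}{3358}$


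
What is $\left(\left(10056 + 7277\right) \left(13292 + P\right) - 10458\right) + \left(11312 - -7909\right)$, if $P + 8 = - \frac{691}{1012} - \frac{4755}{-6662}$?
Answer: $\frac{776202949983517}{3370972} \approx 2.3026 \cdot 10^{8}$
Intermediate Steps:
$P = - \frac{26863467}{3370972}$ ($P = -8 - \left(- \frac{4755}{6662} + \frac{691}{1012}\right) = -8 - - \frac{104309}{3370972} = -8 + \left(- \frac{691}{1012} + \frac{4755}{6662}\right) = -8 + \frac{104309}{3370972} = - \frac{26863467}{3370972} \approx -7.9691$)
$\left(\left(10056 + 7277\right) \left(13292 + P\right) - 10458\right) + \left(11312 - -7909\right) = \left(\left(10056 + 7277\right) \left(13292 - \frac{26863467}{3370972}\right) - 10458\right) + \left(11312 - -7909\right) = \left(17333 \cdot \frac{44780096357}{3370972} - 10458\right) + \left(11312 + 7909\right) = \left(\frac{776173410155881}{3370972} - 10458\right) + 19221 = \frac{776138156530705}{3370972} + 19221 = \frac{776202949983517}{3370972}$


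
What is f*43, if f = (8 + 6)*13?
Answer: 7826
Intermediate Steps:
f = 182 (f = 14*13 = 182)
f*43 = 182*43 = 7826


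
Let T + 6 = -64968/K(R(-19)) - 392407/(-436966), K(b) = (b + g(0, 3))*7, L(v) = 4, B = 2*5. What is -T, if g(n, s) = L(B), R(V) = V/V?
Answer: 28466835703/15293810 ≈ 1861.3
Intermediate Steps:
R(V) = 1
B = 10
g(n, s) = 4
K(b) = 28 + 7*b (K(b) = (b + 4)*7 = (4 + b)*7 = 28 + 7*b)
T = -28466835703/15293810 (T = -6 + (-64968/(28 + 7*1) - 392407/(-436966)) = -6 + (-64968/(28 + 7) - 392407*(-1/436966)) = -6 + (-64968/35 + 392407/436966) = -6 - 28375072843/15293810 = -28466835703/15293810 ≈ -1861.3)
-T = -1*(-28466835703/15293810) = 28466835703/15293810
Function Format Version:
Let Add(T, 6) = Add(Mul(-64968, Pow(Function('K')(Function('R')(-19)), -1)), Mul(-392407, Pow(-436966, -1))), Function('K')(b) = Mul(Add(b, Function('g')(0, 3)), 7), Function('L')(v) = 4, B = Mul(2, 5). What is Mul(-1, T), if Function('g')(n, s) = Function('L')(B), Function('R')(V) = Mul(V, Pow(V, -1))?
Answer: Rational(28466835703, 15293810) ≈ 1861.3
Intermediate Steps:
Function('R')(V) = 1
B = 10
Function('g')(n, s) = 4
Function('K')(b) = Add(28, Mul(7, b)) (Function('K')(b) = Mul(Add(b, 4), 7) = Mul(Add(4, b), 7) = Add(28, Mul(7, b)))
T = Rational(-28466835703, 15293810) (T = Add(-6, Add(Mul(-64968, Pow(Add(28, Mul(7, 1)), -1)), Mul(-392407, Pow(-436966, -1)))) = Add(-6, Add(Mul(-64968, Pow(Add(28, 7), -1)), Mul(-392407, Rational(-1, 436966)))) = Add(-6, Add(Mul(-64968, Pow(35, -1)), Rational(392407, 436966))) = Add(-6, Add(Mul(-64968, Rational(1, 35)), Rational(392407, 436966))) = Add(-6, Add(Rational(-64968, 35), Rational(392407, 436966))) = Add(-6, Rational(-28375072843, 15293810)) = Rational(-28466835703, 15293810) ≈ -1861.3)
Mul(-1, T) = Mul(-1, Rational(-28466835703, 15293810)) = Rational(28466835703, 15293810)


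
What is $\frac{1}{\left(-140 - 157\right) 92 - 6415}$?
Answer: $- \frac{1}{33739} \approx -2.9639 \cdot 10^{-5}$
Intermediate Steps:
$\frac{1}{\left(-140 - 157\right) 92 - 6415} = \frac{1}{\left(-297\right) 92 - 6415} = \frac{1}{-27324 - 6415} = \frac{1}{-33739} = - \frac{1}{33739}$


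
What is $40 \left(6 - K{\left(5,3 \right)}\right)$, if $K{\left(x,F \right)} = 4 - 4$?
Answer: $240$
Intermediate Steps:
$K{\left(x,F \right)} = 0$ ($K{\left(x,F \right)} = 4 - 4 = 0$)
$40 \left(6 - K{\left(5,3 \right)}\right) = 40 \left(6 - 0\right) = 40 \left(6 + 0\right) = 40 \cdot 6 = 240$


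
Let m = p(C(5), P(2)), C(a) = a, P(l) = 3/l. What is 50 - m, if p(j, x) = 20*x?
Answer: 20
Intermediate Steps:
m = 30 (m = 20*(3/2) = 30)
50 - m = 50 - 1*30 = 50 - 30 = 20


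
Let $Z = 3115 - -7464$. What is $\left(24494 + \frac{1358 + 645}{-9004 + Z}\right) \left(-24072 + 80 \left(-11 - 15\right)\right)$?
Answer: $- \frac{144135078008}{225} \approx -6.406 \cdot 10^{8}$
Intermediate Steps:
$Z = 10579$ ($Z = 3115 + 7464 = 10579$)
$\left(24494 + \frac{1358 + 645}{-9004 + Z}\right) \left(-24072 + 80 \left(-11 - 15\right)\right) = \left(24494 + \frac{1358 + 645}{-9004 + 10579}\right) \left(-24072 + 80 \left(-11 - 15\right)\right) = \left(24494 + \frac{2003}{1575}\right) \left(-24072 + 80 \left(-26\right)\right) = \left(24494 + 2003 \cdot \frac{1}{1575}\right) \left(-24072 - 2080\right) = \left(24494 + \frac{2003}{1575}\right) \left(-26152\right) = \frac{38580053}{1575} \left(-26152\right) = - \frac{144135078008}{225}$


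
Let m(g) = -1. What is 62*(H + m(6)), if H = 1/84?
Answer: -2573/42 ≈ -61.262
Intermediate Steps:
H = 1/84 ≈ 0.011905
62*(H + m(6)) = 62*(1/84 - 1) = 62*(-83/84) = -2573/42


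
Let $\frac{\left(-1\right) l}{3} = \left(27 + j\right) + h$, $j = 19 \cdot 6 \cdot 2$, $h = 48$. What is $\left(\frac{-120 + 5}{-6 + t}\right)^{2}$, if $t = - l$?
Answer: $\frac{13225}{815409} \approx 0.016219$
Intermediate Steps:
$j = 228$ ($j = 19 \cdot 12 = 228$)
$l = -909$ ($l = - 3 \left(\left(27 + 228\right) + 48\right) = - 3 \left(255 + 48\right) = \left(-3\right) 303 = -909$)
$t = 909$ ($t = \left(-1\right) \left(-909\right) = 909$)
$\left(\frac{-120 + 5}{-6 + t}\right)^{2} = \left(\frac{-120 + 5}{-6 + 909}\right)^{2} = \left(- \frac{115}{903}\right)^{2} = \frac{13225}{815409}$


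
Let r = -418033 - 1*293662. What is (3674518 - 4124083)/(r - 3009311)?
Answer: 449565/3721006 ≈ 0.12082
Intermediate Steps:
r = -711695 (r = -418033 - 293662 = -711695)
(3674518 - 4124083)/(r - 3009311) = (3674518 - 4124083)/(-711695 - 3009311) = -449565/(-3721006) = -449565*(-1/3721006) = 449565/3721006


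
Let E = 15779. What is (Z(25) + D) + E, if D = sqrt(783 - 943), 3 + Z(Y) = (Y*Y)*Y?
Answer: 31401 + 4*I*sqrt(10) ≈ 31401.0 + 12.649*I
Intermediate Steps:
Z(Y) = -3 + Y**3 (Z(Y) = -3 + (Y*Y)*Y = -3 + Y**2*Y = -3 + Y**3)
D = 4*I*sqrt(10) (D = sqrt(-160) = 4*I*sqrt(10) ≈ 12.649*I)
(Z(25) + D) + E = ((-3 + 25**3) + 4*I*sqrt(10)) + 15779 = ((-3 + 15625) + 4*I*sqrt(10)) + 15779 = (15622 + 4*I*sqrt(10)) + 15779 = 31401 + 4*I*sqrt(10)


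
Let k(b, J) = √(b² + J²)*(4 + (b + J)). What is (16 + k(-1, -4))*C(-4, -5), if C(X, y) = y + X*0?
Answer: -80 + 5*√17 ≈ -59.384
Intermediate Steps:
k(b, J) = √(J² + b²)*(4 + J + b) (k(b, J) = √(J² + b²)*(4 + (J + b)) = √(J² + b²)*(4 + J + b))
C(X, y) = y (C(X, y) = y + 0 = y)
(16 + k(-1, -4))*C(-4, -5) = (16 + √((-4)² + (-1)²)*(4 - 4 - 1))*(-5) = (16 + √(16 + 1)*(-1))*(-5) = (16 + √17*(-1))*(-5) = (16 - √17)*(-5) = -80 + 5*√17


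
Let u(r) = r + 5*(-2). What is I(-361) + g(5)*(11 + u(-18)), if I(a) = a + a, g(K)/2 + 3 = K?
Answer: -790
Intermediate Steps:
u(r) = -10 + r (u(r) = r - 10 = -10 + r)
g(K) = -6 + 2*K
I(a) = 2*a
I(-361) + g(5)*(11 + u(-18)) = 2*(-361) + (-6 + 2*5)*(11 + (-10 - 18)) = -722 + (-6 + 10)*(11 - 28) = -722 + 4*(-17) = -722 - 68 = -790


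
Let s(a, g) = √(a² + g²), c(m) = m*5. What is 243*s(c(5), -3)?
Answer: 243*√634 ≈ 6118.6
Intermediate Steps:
c(m) = 5*m
243*s(c(5), -3) = 243*√((5*5)² + (-3)²) = 243*√(25² + 9) = 243*√(625 + 9) = 243*√634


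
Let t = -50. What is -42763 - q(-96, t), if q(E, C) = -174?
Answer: -42589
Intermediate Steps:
-42763 - q(-96, t) = -42763 - 1*(-174) = -42763 + 174 = -42589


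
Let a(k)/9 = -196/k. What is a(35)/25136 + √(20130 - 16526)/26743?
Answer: -63/31420 + 2*√901/26743 ≈ 0.00023973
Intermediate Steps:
a(k) = -1764/k (a(k) = 9*(-196/k) = -1764/k)
a(35)/25136 + √(20130 - 16526)/26743 = -1764/35/25136 + √(20130 - 16526)/26743 = -1764*1/35*(1/25136) + √3604*(1/26743) = -252/5*1/25136 + (2*√901)*(1/26743) = -63/31420 + 2*√901/26743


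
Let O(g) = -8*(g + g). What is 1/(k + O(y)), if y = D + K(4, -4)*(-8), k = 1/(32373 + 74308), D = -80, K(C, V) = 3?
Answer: 106681/177517185 ≈ 0.00060096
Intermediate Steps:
k = 1/106681 ≈ 9.3737e-6
y = -104 (y = -80 + 3*(-8) = -80 - 24 = -104)
O(g) = -16*g
1/(k + O(y)) = 1/(1/106681 - 16*(-104)) = 1/(1/106681 + 1664) = 1/(177517185/106681) = 106681/177517185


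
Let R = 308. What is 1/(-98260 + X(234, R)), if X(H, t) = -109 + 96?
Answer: -1/98273 ≈ -1.0176e-5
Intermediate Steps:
X(H, t) = -13
1/(-98260 + X(234, R)) = 1/(-98260 - 13) = 1/(-98273) = -1/98273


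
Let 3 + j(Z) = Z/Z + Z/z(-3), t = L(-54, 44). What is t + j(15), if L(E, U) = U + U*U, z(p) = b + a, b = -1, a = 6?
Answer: 1981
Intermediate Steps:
z(p) = 5 (z(p) = -1 + 6 = 5)
L(E, U) = U + U²
t = 1980 (t = 44*(1 + 44) = 44*45 = 1980)
j(Z) = -2 + Z/5 (j(Z) = -3 + (Z/Z + Z/5) = -3 + (1 + Z*(⅕)) = -3 + (1 + Z/5) = -2 + Z/5)
t + j(15) = 1980 + (-2 + (⅕)*15) = 1980 + (-2 + 3) = 1980 + 1 = 1981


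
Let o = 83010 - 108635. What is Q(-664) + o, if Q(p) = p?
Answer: -26289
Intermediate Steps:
o = -25625
Q(-664) + o = -664 - 25625 = -26289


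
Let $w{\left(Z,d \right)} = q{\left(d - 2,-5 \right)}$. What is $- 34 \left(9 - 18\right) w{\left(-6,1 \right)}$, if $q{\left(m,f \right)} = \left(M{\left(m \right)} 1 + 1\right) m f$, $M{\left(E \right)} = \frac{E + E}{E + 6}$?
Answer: $918$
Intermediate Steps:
$M{\left(E \right)} = \frac{2 E}{6 + E}$
$q{\left(m,f \right)} = f m \left(1 + \frac{2 m}{6 + m}\right)$ ($q{\left(m,f \right)} = \left(\frac{2 m}{6 + m} 1 + 1\right) m f = \left(\frac{2 m}{6 + m} + 1\right) m f = \left(1 + \frac{2 m}{6 + m}\right) m f = m \left(1 + \frac{2 m}{6 + m}\right) f = f m \left(1 + \frac{2 m}{6 + m}\right)$)
$w{\left(Z,d \right)} = - \frac{15 d \left(-2 + d\right)}{4 + d}$ ($w{\left(Z,d \right)} = 3 \left(-5\right) \left(d - 2\right) \frac{1}{6 + \left(d - 2\right)} \left(2 + \left(d - 2\right)\right) = 3 \left(-5\right) \left(-2 + d\right) \frac{1}{6 + \left(-2 + d\right)} \left(2 + \left(-2 + d\right)\right) = 3 \left(-5\right) \left(-2 + d\right) \frac{1}{4 + d} d = - \frac{15 d \left(-2 + d\right)}{4 + d}$)
$- 34 \left(9 - 18\right) w{\left(-6,1 \right)} = - 34 \left(9 - 18\right) 15 \cdot 1 \frac{1}{4 + 1} \left(2 - 1\right) = \left(-34\right) \left(-9\right) 15 \cdot 1 \cdot \frac{1}{5} \left(2 - 1\right) = 306 \cdot 15 \cdot 1 \cdot \frac{1}{5} \cdot 1 = 306 \cdot 3 = 918$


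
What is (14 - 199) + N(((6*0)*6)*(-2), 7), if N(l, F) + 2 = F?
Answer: -180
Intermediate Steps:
N(l, F) = -2 + F
(14 - 199) + N(((6*0)*6)*(-2), 7) = (14 - 199) + (-2 + 7) = -185 + 5 = -180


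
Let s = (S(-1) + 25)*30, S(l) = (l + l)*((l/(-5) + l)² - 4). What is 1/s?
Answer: 5/4758 ≈ 0.0010509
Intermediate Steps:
S(l) = 2*l*(-4 + 16*l²/25) (S(l) = (2*l)*((l*(-⅕) + l)² - 4) = (2*l)*((-l/5 + l)² - 4) = (2*l)*((4*l/5)² - 4) = (2*l)*(16*l²/25 - 4) = (2*l)*(-4 + 16*l²/25) = 2*l*(-4 + 16*l²/25))
s = 4758/5 (s = ((-8*(-1) + (32/25)*(-1)³) + 25)*30 = ((8 + (32/25)*(-1)) + 25)*30 = ((8 - 32/25) + 25)*30 = (168/25 + 25)*30 = (793/25)*30 = 4758/5 ≈ 951.60)
1/s = 1/(4758/5) = 5/4758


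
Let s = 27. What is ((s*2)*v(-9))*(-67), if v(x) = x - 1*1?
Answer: 36180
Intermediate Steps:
v(x) = -1 + x (v(x) = x - 1 = -1 + x)
((s*2)*v(-9))*(-67) = ((27*2)*(-1 - 9))*(-67) = (54*(-10))*(-67) = -540*(-67) = 36180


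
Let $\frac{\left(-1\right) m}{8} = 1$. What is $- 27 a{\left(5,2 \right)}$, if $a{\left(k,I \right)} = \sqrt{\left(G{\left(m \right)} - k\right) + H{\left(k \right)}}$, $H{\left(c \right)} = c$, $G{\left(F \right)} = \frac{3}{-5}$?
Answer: $- \frac{27 i \sqrt{15}}{5} \approx - 20.914 i$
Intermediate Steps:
$m = -8$ ($m = \left(-8\right) 1 = -8$)
$G{\left(F \right)} = - \frac{3}{5}$ ($G{\left(F \right)} = 3 \left(- \frac{1}{5}\right) = - \frac{3}{5}$)
$a{\left(k,I \right)} = \frac{i \sqrt{15}}{5}$ ($a{\left(k,I \right)} = \sqrt{\left(- \frac{3}{5} - k\right) + k} = \sqrt{- \frac{3}{5}} = \frac{i \sqrt{15}}{5}$)
$- 27 a{\left(5,2 \right)} = - 27 \frac{i \sqrt{15}}{5} = - \frac{27 i \sqrt{15}}{5}$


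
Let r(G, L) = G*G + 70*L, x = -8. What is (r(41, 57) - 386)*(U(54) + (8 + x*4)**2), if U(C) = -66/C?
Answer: 27339305/9 ≈ 3.0377e+6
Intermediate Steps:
r(G, L) = G**2 + 70*L
(r(41, 57) - 386)*(U(54) + (8 + x*4)**2) = ((41**2 + 70*57) - 386)*(-66/54 + (8 - 8*4)**2) = ((1681 + 3990) - 386)*(-66*1/54 + (8 - 32)**2) = (5671 - 386)*(-11/9 + (-24)**2) = 5285*(-11/9 + 576) = 5285*(5173/9) = 27339305/9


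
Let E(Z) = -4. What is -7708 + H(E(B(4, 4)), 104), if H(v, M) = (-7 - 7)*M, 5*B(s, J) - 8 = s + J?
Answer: -9164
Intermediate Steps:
B(s, J) = 8/5 + J/5 + s/5 (B(s, J) = 8/5 + (s + J)/5 = 8/5 + (J + s)/5 = 8/5 + (J/5 + s/5) = 8/5 + J/5 + s/5)
H(v, M) = -14*M
-7708 + H(E(B(4, 4)), 104) = -7708 - 14*104 = -7708 - 1456 = -9164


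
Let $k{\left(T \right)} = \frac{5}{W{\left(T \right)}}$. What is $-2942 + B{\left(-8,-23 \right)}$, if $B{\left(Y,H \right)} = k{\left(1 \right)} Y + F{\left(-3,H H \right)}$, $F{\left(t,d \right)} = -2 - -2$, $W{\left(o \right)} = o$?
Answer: $-2982$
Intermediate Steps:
$F{\left(t,d \right)} = 0$ ($F{\left(t,d \right)} = -2 + 2 = 0$)
$k{\left(T \right)} = \frac{5}{T}$
$B{\left(Y,H \right)} = 5 Y$ ($B{\left(Y,H \right)} = \frac{5}{1} Y + 0 = 5 \cdot 1 Y + 0 = 5 Y + 0 = 5 Y$)
$-2942 + B{\left(-8,-23 \right)} = -2942 + 5 \left(-8\right) = -2942 - 40 = -2982$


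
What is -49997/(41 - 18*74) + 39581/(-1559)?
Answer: 26846252/2012669 ≈ 13.339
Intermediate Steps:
-49997/(41 - 18*74) + 39581/(-1559) = -49997/(41 - 1332) + 39581*(-1/1559) = -49997/(-1291) - 39581/1559 = -49997*(-1/1291) - 39581/1559 = 49997/1291 - 39581/1559 = 26846252/2012669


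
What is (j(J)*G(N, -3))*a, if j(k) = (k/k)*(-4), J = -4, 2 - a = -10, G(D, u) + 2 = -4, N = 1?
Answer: 288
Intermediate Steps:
G(D, u) = -6 (G(D, u) = -2 - 4 = -6)
a = 12 (a = 2 - 1*(-10) = 2 + 10 = 12)
j(k) = -4 (j(k) = 1*(-4) = -4)
(j(J)*G(N, -3))*a = -4*(-6)*12 = 24*12 = 288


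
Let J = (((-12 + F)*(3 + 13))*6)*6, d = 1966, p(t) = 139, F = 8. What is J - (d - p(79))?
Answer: -4131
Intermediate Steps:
J = -2304 (J = (((-12 + 8)*(3 + 13))*6)*6 = (-4*16*6)*6 = -64*6*6 = -384*6 = -2304)
J - (d - p(79)) = -2304 - (1966 - 1*139) = -2304 - (1966 - 139) = -2304 - 1*1827 = -2304 - 1827 = -4131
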